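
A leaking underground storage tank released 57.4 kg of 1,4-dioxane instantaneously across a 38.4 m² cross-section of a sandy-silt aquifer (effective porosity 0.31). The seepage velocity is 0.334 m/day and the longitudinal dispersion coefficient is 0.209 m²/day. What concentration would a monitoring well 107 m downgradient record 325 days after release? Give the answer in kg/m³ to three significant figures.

0.164 kg/m³

For an instantaneous plane source, C(x,t) = M/(n_e·A·√(4πDt)) · exp(−(x−vt)²/(4Dt)), with n_e·A the pore (flow) area.
Plume center vt = 0.334 × 325 = 108.55 m, so the well at 107 m is 1.55 m upgradient of the peak.
√(4πDt) = 29.22 m, giving peak height M/(n_e·A·√(4πDt)) = 57.4/(0.31 × 38.4 × 29.22) = 0.1650 kg/m³.
(x−vt)²/(4Dt) = (-1.55)²/(4 × 0.209 × 325) = 0.008842; exp(−0.008842) = 0.9912.
C = 0.1650 × 0.9912 = 0.164 kg/m³.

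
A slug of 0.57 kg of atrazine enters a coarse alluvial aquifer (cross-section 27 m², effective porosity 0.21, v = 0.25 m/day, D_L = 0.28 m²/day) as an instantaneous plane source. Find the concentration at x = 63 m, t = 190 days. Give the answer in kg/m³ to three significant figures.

0.00126 kg/m³

For an instantaneous plane source, C(x,t) = M/(n_e·A·√(4πDt)) · exp(−(x−vt)²/(4Dt)), with n_e·A the pore (flow) area.
Plume center vt = 0.25 × 190 = 47.5 m, so the well at 63 m is 15.5 m downgradient of the peak.
√(4πDt) = 25.86 m, giving peak height M/(n_e·A·√(4πDt)) = 0.57/(0.21 × 27 × 25.86) = 0.003887 kg/m³.
(x−vt)²/(4Dt) = (15.5)²/(4 × 0.28 × 190) = 1.129; exp(−1.129) = 0.3234.
C = 0.003887 × 0.3234 = 0.00126 kg/m³.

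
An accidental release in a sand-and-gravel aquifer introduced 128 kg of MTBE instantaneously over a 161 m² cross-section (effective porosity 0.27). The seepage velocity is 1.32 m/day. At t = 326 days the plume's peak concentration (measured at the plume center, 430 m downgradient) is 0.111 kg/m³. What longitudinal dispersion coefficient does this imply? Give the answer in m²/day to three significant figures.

0.172 m²/day

At the plume center C_max = M/(n_e·A·√(4πDt)), so D = M²/(4πt·(n_e·A·C_max)²).
n_e·A·C_max = 0.27 × 161 × 0.111 = 4.825 kg/m.
D = 128²/(4π × 326 × 4.825²) = 0.172 m²/day.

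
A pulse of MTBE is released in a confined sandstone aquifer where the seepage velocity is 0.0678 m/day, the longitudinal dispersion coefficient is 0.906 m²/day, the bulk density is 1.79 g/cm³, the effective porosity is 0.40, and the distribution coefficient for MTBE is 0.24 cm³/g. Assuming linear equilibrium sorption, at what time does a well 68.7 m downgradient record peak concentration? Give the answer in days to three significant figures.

Retardation factor R = 1 + ρ_b·K_d/n = 1 + 1.79 × 0.24/0.40 = 2.074.
Sorption retards both mechanisms: v_R = v/R = 0.03269 m/day, D_R = D/R = 0.4368 m²/day.
Peak time from v_R²t² + 2D_R t − x² = 0: t = (√(D_R² + v_R²x²) − D_R)/v_R².
√(D_R² + v_R²x²) = √(0.4368² + 0.03269² × 68.7²) = 2.288; v_R² = 0.001069.
t = (2.288 − 0.4368)/0.001069 = 1730 days.

1730 days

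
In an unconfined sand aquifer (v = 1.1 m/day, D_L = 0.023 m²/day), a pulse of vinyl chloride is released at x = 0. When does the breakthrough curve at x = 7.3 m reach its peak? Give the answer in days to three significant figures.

For the 1D instantaneous-source solution, setting ∂C/∂t = 0 at fixed x gives v²t² + 2Dt − x² = 0, so t = (√(D² + v²x²) − D)/v².
√(D² + v²x²) = √(0.023² + 1.1² × 7.3²) = 8.030; v² = 1.21.
t = (8.030 − 0.023)/1.21 = 6.62 days (vs. the pure-advection estimate x/v = 6.64 d).

6.62 days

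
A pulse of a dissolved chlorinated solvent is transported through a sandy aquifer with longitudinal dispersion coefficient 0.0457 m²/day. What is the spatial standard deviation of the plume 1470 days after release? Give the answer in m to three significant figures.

11.6 m

Dispersive spreading gives a Gaussian with σ² = 2Dt; advection only shifts the center.
σ = √(2 × 0.0457 × 1470) = 11.6 m.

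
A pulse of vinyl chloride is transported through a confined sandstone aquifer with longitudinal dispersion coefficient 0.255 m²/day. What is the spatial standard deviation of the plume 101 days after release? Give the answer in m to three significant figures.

Dispersive spreading gives a Gaussian with σ² = 2Dt; advection only shifts the center.
σ = √(2 × 0.255 × 101) = 7.18 m.

7.18 m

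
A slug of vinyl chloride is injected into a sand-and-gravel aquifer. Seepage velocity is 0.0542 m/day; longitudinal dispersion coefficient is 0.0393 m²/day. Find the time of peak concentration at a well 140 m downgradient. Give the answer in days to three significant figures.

For the 1D instantaneous-source solution, setting ∂C/∂t = 0 at fixed x gives v²t² + 2Dt − x² = 0, so t = (√(D² + v²x²) − D)/v².
√(D² + v²x²) = √(0.0393² + 0.0542² × 140²) = 7.588; v² = 0.00293764.
t = (7.588 − 0.0393)/0.00293764 = 2570 days (vs. the pure-advection estimate x/v = 2580 d).

2570 days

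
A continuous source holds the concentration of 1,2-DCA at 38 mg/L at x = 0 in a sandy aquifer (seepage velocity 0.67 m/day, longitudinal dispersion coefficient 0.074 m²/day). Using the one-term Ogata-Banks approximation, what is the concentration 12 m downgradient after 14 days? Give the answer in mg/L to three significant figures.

For a continuous step input, C/C₀ ≈ ½·erfc((x−vt)/(2√(Dt))).
vt = 0.67 × 14 = 9.38 m and 2√(Dt) = 2√(0.074 × 14) = 2.036 m.
Argument (x−vt)/(2√(Dt)) = (12 − 9.38)/2.036 = 1.287; ½·erfc(1.287) = 0.03437.
C = 38 × 0.03437 = 1.31 mg/L.

1.31 mg/L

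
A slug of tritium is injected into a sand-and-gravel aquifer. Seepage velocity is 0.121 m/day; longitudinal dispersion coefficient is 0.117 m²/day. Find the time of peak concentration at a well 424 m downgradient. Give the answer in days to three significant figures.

For the 1D instantaneous-source solution, setting ∂C/∂t = 0 at fixed x gives v²t² + 2Dt − x² = 0, so t = (√(D² + v²x²) − D)/v².
√(D² + v²x²) = √(0.117² + 0.121² × 424²) = 51.30; v² = 0.014641.
t = (51.30 − 0.117)/0.014641 = 3500 days (vs. the pure-advection estimate x/v = 3500 d).

3500 days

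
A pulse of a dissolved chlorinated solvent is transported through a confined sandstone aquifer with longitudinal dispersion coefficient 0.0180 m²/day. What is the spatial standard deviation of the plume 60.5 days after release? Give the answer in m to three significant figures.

Dispersive spreading gives a Gaussian with σ² = 2Dt; advection only shifts the center.
σ = √(2 × 0.0180 × 60.5) = 1.48 m.

1.48 m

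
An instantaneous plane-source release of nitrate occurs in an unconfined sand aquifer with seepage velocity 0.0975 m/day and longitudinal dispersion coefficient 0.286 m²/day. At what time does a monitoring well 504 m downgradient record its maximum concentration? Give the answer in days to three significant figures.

5140 days

For the 1D instantaneous-source solution, setting ∂C/∂t = 0 at fixed x gives v²t² + 2Dt − x² = 0, so t = (√(D² + v²x²) − D)/v².
√(D² + v²x²) = √(0.286² + 0.0975² × 504²) = 49.14; v² = 0.00950625.
t = (49.14 − 0.286)/0.00950625 = 5140 days (vs. the pure-advection estimate x/v = 5170 d).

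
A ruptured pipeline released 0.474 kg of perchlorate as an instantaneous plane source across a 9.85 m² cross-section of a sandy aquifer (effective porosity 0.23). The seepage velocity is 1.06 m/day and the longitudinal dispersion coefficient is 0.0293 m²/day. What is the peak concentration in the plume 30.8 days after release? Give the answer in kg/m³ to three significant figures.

The peak of an instantaneous 1D plume sits at x = vt; there the Gaussian factor is 1 and C_max = M/(n_e·A·√(4πDt)), where n_e·A is the pore area the mass is dissolved in.
√(4πDt) = √(4π × 0.0293 × 30.8) = 3.368 m, so C_max = 0.474/(0.23 × 9.85 × 3.368) = 0.0621 kg/m³.

0.0621 kg/m³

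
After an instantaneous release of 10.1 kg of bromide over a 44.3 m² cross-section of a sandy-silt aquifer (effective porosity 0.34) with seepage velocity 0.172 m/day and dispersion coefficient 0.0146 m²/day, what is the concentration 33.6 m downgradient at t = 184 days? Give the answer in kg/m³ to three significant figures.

For an instantaneous plane source, C(x,t) = M/(n_e·A·√(4πDt)) · exp(−(x−vt)²/(4Dt)), with n_e·A the pore (flow) area.
Plume center vt = 0.172 × 184 = 31.648 m, so the well at 33.6 m is 1.952 m downgradient of the peak.
√(4πDt) = 5.810 m, giving peak height M/(n_e·A·√(4πDt)) = 10.1/(0.34 × 44.3 × 5.810) = 0.1154 kg/m³.
(x−vt)²/(4Dt) = (1.952)²/(4 × 0.0146 × 184) = 0.3546; exp(−0.3546) = 0.7015.
C = 0.1154 × 0.7015 = 0.0810 kg/m³.

0.0810 kg/m³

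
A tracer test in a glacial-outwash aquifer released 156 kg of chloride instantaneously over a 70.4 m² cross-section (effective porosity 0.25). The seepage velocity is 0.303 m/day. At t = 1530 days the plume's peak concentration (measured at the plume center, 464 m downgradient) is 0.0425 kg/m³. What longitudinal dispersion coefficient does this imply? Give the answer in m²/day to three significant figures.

2.26 m²/day

At the plume center C_max = M/(n_e·A·√(4πDt)), so D = M²/(4πt·(n_e·A·C_max)²).
n_e·A·C_max = 0.25 × 70.4 × 0.0425 = 0.7480 kg/m.
D = 156²/(4π × 1530 × 0.7480²) = 2.26 m²/day.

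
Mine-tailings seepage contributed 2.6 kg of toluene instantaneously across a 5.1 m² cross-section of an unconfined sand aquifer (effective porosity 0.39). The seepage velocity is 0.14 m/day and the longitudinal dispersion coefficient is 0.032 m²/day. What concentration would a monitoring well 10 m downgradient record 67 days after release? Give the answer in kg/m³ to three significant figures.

For an instantaneous plane source, C(x,t) = M/(n_e·A·√(4πDt)) · exp(−(x−vt)²/(4Dt)), with n_e·A the pore (flow) area.
Plume center vt = 0.14 × 67 = 9.38 m, so the well at 10 m is 0.62 m downgradient of the peak.
√(4πDt) = 5.191 m, giving peak height M/(n_e·A·√(4πDt)) = 2.6/(0.39 × 5.1 × 5.191) = 0.2518 kg/m³.
(x−vt)²/(4Dt) = (0.62)²/(4 × 0.032 × 67) = 0.04482; exp(−0.04482) = 0.9562.
C = 0.2518 × 0.9562 = 0.241 kg/m³.

0.241 kg/m³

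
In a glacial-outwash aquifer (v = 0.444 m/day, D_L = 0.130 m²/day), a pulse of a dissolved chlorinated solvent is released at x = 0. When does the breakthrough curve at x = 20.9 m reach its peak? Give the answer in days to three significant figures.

For the 1D instantaneous-source solution, setting ∂C/∂t = 0 at fixed x gives v²t² + 2Dt − x² = 0, so t = (√(D² + v²x²) − D)/v².
√(D² + v²x²) = √(0.130² + 0.444² × 20.9²) = 9.281; v² = 0.197136.
t = (9.281 − 0.130)/0.197136 = 46.4 days (vs. the pure-advection estimate x/v = 47.1 d).

46.4 days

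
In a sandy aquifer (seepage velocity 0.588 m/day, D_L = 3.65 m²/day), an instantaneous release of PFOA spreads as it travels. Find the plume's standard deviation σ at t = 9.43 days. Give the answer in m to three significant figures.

8.30 m

Dispersive spreading gives a Gaussian with σ² = 2Dt; advection only shifts the center.
σ = √(2 × 3.65 × 9.43) = 8.30 m.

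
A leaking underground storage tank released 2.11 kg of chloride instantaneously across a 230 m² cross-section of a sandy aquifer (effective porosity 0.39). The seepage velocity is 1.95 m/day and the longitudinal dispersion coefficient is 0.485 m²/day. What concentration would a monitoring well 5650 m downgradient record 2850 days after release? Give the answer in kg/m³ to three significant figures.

For an instantaneous plane source, C(x,t) = M/(n_e·A·√(4πDt)) · exp(−(x−vt)²/(4Dt)), with n_e·A the pore (flow) area.
Plume center vt = 1.95 × 2850 = 5557.5 m, so the well at 5650 m is 92.5 m downgradient of the peak.
√(4πDt) = 131.8 m, giving peak height M/(n_e·A·√(4πDt)) = 2.11/(0.39 × 230 × 131.8) = 0.0001785 kg/m³.
(x−vt)²/(4Dt) = (92.5)²/(4 × 0.485 × 2850) = 1.548; exp(−1.548) = 0.2127.
C = 0.0001785 × 0.2127 = 3.80e-05 kg/m³.

3.80e-05 kg/m³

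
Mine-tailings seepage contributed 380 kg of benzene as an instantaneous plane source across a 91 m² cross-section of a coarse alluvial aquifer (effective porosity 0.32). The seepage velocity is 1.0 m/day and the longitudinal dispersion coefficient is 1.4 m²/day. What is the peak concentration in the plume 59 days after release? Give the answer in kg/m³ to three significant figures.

0.405 kg/m³

The peak of an instantaneous 1D plume sits at x = vt; there the Gaussian factor is 1 and C_max = M/(n_e·A·√(4πDt)), where n_e·A is the pore area the mass is dissolved in.
√(4πDt) = √(4π × 1.4 × 59) = 32.22 m, so C_max = 380/(0.32 × 91 × 32.22) = 0.405 kg/m³.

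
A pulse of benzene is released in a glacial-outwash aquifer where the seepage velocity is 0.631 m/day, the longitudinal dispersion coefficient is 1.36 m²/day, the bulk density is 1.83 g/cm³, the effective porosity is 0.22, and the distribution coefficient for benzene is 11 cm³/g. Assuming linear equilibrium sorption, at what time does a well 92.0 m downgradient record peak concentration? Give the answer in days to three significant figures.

13200 days

Retardation factor R = 1 + ρ_b·K_d/n = 1 + 1.83 × 11/0.22 = 92.50.
Sorption retards both mechanisms: v_R = v/R = 0.006822 m/day, D_R = D/R = 0.01470 m²/day.
Peak time from v_R²t² + 2D_R t − x² = 0: t = (√(D_R² + v_R²x²) − D_R)/v_R².
√(D_R² + v_R²x²) = √(0.01470² + 0.006822² × 92.0²) = 0.6278; v_R² = 4.654e-05.
t = (0.6278 − 0.01470)/4.654e-05 = 13200 days.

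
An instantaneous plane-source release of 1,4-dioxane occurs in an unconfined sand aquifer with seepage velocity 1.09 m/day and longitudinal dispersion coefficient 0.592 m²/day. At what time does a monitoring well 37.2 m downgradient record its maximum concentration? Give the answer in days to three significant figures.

33.6 days

For the 1D instantaneous-source solution, setting ∂C/∂t = 0 at fixed x gives v²t² + 2Dt − x² = 0, so t = (√(D² + v²x²) − D)/v².
√(D² + v²x²) = √(0.592² + 1.09² × 37.2²) = 40.55; v² = 1.1881.
t = (40.55 − 0.592)/1.1881 = 33.6 days (vs. the pure-advection estimate x/v = 34.1 d).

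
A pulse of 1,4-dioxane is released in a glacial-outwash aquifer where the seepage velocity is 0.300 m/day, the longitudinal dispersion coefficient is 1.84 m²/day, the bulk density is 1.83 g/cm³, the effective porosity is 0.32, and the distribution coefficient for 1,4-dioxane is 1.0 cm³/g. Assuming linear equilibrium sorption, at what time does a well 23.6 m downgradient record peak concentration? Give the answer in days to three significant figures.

Retardation factor R = 1 + ρ_b·K_d/n = 1 + 1.83 × 1.0/0.32 = 6.719.
Sorption retards both mechanisms: v_R = v/R = 0.04465 m/day, D_R = D/R = 0.2739 m²/day.
Peak time from v_R²t² + 2D_R t − x² = 0: t = (√(D_R² + v_R²x²) − D_R)/v_R².
√(D_R² + v_R²x²) = √(0.2739² + 0.04465² × 23.6²) = 1.089; v_R² = 0.001994.
t = (1.089 − 0.2739)/0.001994 = 409 days.

409 days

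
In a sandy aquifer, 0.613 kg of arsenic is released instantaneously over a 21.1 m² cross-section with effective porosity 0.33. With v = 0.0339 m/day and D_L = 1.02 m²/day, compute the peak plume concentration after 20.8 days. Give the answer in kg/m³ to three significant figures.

The peak of an instantaneous 1D plume sits at x = vt; there the Gaussian factor is 1 and C_max = M/(n_e·A·√(4πDt)), where n_e·A is the pore area the mass is dissolved in.
√(4πDt) = √(4π × 1.02 × 20.8) = 16.33 m, so C_max = 0.613/(0.33 × 21.1 × 16.33) = 0.00539 kg/m³.

0.00539 kg/m³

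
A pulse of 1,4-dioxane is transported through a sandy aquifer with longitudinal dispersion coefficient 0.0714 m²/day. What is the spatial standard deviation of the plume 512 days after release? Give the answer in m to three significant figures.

Dispersive spreading gives a Gaussian with σ² = 2Dt; advection only shifts the center.
σ = √(2 × 0.0714 × 512) = 8.55 m.

8.55 m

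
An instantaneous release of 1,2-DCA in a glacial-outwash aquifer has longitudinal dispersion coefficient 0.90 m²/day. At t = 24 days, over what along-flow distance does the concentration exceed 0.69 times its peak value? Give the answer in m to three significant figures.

11.3 m

The plume is Gaussian with σ = √(2Dt) = √(2 × 0.90 × 24) = 6.573 m.
C/C_peak = exp(−Δx²/(2σ²)) = 0.69 ⇒ Δx = σ·√(−2 ln 0.69) = 6.573 × 0.8615 = 5.663 m.
Width = 2Δx = 11.3 m.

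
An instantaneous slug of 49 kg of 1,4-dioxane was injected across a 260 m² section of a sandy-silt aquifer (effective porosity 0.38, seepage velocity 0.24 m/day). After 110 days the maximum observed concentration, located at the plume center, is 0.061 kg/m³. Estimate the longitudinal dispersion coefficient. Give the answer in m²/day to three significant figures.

0.0478 m²/day

At the plume center C_max = M/(n_e·A·√(4πDt)), so D = M²/(4πt·(n_e·A·C_max)²).
n_e·A·C_max = 0.38 × 260 × 0.061 = 6.027 kg/m.
D = 49²/(4π × 110 × 6.027²) = 0.0478 m²/day.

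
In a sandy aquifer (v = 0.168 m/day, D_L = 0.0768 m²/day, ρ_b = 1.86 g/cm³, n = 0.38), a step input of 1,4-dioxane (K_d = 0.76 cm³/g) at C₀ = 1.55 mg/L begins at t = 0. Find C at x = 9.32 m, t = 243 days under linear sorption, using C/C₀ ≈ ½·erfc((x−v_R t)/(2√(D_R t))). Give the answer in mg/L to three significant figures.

Retardation factor R = 1 + ρ_b·K_d/n = 1 + 1.86 × 0.76/0.38 = 4.720.
Sorption retards both mechanisms: v_R = v/R = 0.03559 m/day, D_R = D/R = 0.01627 m²/day.
v_R·t = 0.03559 × 243 = 8.64837 m; 2√(D_R t) = 3.977 m; argument = (9.32 − 8.64837)/3.977 = 0.1689.
C = C₀ × ½·erfc(0.1689) = 1.55 × 0.4056 = 0.629 mg/L.

0.629 mg/L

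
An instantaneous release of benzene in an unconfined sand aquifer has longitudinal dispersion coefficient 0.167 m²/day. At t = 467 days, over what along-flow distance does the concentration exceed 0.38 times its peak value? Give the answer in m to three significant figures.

34.7 m

The plume is Gaussian with σ = √(2Dt) = √(2 × 0.167 × 467) = 12.49 m.
C/C_peak = exp(−Δx²/(2σ²)) = 0.38 ⇒ Δx = σ·√(−2 ln 0.38) = 12.49 × 1.391 = 17.37 m.
Width = 2Δx = 34.7 m.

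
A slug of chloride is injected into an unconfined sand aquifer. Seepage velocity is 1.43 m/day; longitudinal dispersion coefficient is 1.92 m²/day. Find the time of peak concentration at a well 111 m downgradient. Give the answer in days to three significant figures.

For the 1D instantaneous-source solution, setting ∂C/∂t = 0 at fixed x gives v²t² + 2Dt − x² = 0, so t = (√(D² + v²x²) − D)/v².
√(D² + v²x²) = √(1.92² + 1.43² × 111²) = 158.7; v² = 2.0449.
t = (158.7 − 1.92)/2.0449 = 76.7 days (vs. the pure-advection estimate x/v = 77.6 d).

76.7 days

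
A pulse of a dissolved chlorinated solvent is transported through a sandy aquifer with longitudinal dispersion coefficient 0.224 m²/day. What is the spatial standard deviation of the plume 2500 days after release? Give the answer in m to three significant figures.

Dispersive spreading gives a Gaussian with σ² = 2Dt; advection only shifts the center.
σ = √(2 × 0.224 × 2500) = 33.5 m.

33.5 m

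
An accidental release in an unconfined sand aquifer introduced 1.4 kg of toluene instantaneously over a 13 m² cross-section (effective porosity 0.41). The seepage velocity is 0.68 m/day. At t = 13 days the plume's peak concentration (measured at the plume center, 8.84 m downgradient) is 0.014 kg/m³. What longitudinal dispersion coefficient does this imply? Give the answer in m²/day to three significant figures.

2.15 m²/day

At the plume center C_max = M/(n_e·A·√(4πDt)), so D = M²/(4πt·(n_e·A·C_max)²).
n_e·A·C_max = 0.41 × 13 × 0.014 = 0.07462 kg/m.
D = 1.4²/(4π × 13 × 0.07462²) = 2.15 m²/day.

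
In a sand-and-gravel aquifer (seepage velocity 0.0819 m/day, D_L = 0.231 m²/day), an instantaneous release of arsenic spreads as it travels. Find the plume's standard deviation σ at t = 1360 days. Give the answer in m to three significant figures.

Dispersive spreading gives a Gaussian with σ² = 2Dt; advection only shifts the center.
σ = √(2 × 0.231 × 1360) = 25.1 m.

25.1 m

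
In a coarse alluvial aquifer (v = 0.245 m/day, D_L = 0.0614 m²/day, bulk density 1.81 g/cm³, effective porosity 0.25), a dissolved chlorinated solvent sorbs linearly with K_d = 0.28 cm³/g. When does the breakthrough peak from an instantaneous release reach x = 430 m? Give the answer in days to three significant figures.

Retardation factor R = 1 + ρ_b·K_d/n = 1 + 1.81 × 0.28/0.25 = 3.027.
Sorption retards both mechanisms: v_R = v/R = 0.08094 m/day, D_R = D/R = 0.02028 m²/day.
Peak time from v_R²t² + 2D_R t − x² = 0: t = (√(D_R² + v_R²x²) − D_R)/v_R².
√(D_R² + v_R²x²) = √(0.02028² + 0.08094² × 430²) = 34.80; v_R² = 0.006551.
t = (34.80 − 0.02028)/0.006551 = 5310 days.

5310 days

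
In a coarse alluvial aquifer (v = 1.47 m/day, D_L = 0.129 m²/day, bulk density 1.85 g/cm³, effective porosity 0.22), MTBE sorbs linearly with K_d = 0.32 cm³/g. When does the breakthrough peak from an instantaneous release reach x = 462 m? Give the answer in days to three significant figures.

Retardation factor R = 1 + ρ_b·K_d/n = 1 + 1.85 × 0.32/0.22 = 3.691.
Sorption retards both mechanisms: v_R = v/R = 0.3983 m/day, D_R = D/R = 0.03495 m²/day.
Peak time from v_R²t² + 2D_R t − x² = 0: t = (√(D_R² + v_R²x²) − D_R)/v_R².
√(D_R² + v_R²x²) = √(0.03495² + 0.3983² × 462²) = 184.0; v_R² = 0.1586.
t = (184.0 − 0.03495)/0.1586 = 1160 days.

1160 days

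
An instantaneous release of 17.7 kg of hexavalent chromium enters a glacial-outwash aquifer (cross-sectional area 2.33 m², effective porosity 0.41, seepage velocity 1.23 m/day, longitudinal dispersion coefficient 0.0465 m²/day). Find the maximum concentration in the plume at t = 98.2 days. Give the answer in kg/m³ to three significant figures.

The peak of an instantaneous 1D plume sits at x = vt; there the Gaussian factor is 1 and C_max = M/(n_e·A·√(4πDt)), where n_e·A is the pore area the mass is dissolved in.
√(4πDt) = √(4π × 0.0465 × 98.2) = 7.575 m, so C_max = 17.7/(0.41 × 2.33 × 7.575) = 2.45 kg/m³.

2.45 kg/m³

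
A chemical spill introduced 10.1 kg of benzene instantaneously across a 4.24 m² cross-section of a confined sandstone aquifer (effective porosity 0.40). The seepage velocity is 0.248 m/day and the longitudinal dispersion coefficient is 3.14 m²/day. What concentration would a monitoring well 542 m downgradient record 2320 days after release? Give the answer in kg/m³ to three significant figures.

0.0189 kg/m³

For an instantaneous plane source, C(x,t) = M/(n_e·A·√(4πDt)) · exp(−(x−vt)²/(4Dt)), with n_e·A the pore (flow) area.
Plume center vt = 0.248 × 2320 = 575.36 m, so the well at 542 m is 33.36 m upgradient of the peak.
√(4πDt) = 302.6 m, giving peak height M/(n_e·A·√(4πDt)) = 10.1/(0.40 × 4.24 × 302.6) = 0.01968 kg/m³.
(x−vt)²/(4Dt) = (-33.36)²/(4 × 3.14 × 2320) = 0.03819; exp(−0.03819) = 0.9625.
C = 0.01968 × 0.9625 = 0.0189 kg/m³.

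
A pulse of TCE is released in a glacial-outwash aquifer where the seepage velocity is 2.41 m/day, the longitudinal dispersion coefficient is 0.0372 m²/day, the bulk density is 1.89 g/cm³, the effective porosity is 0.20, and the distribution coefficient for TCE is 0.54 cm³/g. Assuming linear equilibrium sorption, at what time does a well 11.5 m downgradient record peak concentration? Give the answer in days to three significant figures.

Retardation factor R = 1 + ρ_b·K_d/n = 1 + 1.89 × 0.54/0.20 = 6.103.
Sorption retards both mechanisms: v_R = v/R = 0.3949 m/day, D_R = D/R = 0.006095 m²/day.
Peak time from v_R²t² + 2D_R t − x² = 0: t = (√(D_R² + v_R²x²) − D_R)/v_R².
√(D_R² + v_R²x²) = √(0.006095² + 0.3949² × 11.5²) = 4.541; v_R² = 0.1559.
t = (4.541 − 0.006095)/0.1559 = 29.1 days.

29.1 days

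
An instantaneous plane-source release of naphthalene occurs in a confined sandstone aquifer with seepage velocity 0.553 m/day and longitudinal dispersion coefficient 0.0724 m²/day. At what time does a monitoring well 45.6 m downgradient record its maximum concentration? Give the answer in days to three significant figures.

For the 1D instantaneous-source solution, setting ∂C/∂t = 0 at fixed x gives v²t² + 2Dt − x² = 0, so t = (√(D² + v²x²) − D)/v².
√(D² + v²x²) = √(0.0724² + 0.553² × 45.6²) = 25.22; v² = 0.305809.
t = (25.22 − 0.0724)/0.305809 = 82.2 days (vs. the pure-advection estimate x/v = 82.5 d).

82.2 days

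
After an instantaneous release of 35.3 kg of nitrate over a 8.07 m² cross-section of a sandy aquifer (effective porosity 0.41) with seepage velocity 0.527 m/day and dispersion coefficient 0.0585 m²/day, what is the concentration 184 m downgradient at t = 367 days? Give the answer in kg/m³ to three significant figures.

For an instantaneous plane source, C(x,t) = M/(n_e·A·√(4πDt)) · exp(−(x−vt)²/(4Dt)), with n_e·A the pore (flow) area.
Plume center vt = 0.527 × 367 = 193.409 m, so the well at 184 m is 9.409 m upgradient of the peak.
√(4πDt) = 16.43 m, giving peak height M/(n_e·A·√(4πDt)) = 35.3/(0.41 × 8.07 × 16.43) = 0.6494 kg/m³.
(x−vt)²/(4Dt) = (-9.409)²/(4 × 0.0585 × 367) = 1.031; exp(−1.031) = 0.3567.
C = 0.6494 × 0.3567 = 0.232 kg/m³.

0.232 kg/m³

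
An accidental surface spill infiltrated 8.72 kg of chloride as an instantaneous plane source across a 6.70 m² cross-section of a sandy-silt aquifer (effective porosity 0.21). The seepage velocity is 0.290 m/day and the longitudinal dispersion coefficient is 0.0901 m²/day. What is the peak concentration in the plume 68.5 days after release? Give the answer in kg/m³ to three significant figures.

The peak of an instantaneous 1D plume sits at x = vt; there the Gaussian factor is 1 and C_max = M/(n_e·A·√(4πDt)), where n_e·A is the pore area the mass is dissolved in.
√(4πDt) = √(4π × 0.0901 × 68.5) = 8.807 m, so C_max = 8.72/(0.21 × 6.70 × 8.807) = 0.704 kg/m³.

0.704 kg/m³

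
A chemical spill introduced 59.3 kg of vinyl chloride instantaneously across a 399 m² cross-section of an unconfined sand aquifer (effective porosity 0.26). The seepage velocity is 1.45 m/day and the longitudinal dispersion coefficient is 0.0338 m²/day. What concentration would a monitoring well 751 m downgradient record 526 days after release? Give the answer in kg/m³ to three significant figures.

0.00558 kg/m³

For an instantaneous plane source, C(x,t) = M/(n_e·A·√(4πDt)) · exp(−(x−vt)²/(4Dt)), with n_e·A the pore (flow) area.
Plume center vt = 1.45 × 526 = 762.7 m, so the well at 751 m is 11.7 m upgradient of the peak.
√(4πDt) = 14.95 m, giving peak height M/(n_e·A·√(4πDt)) = 59.3/(0.26 × 399 × 14.95) = 0.03824 kg/m³.
(x−vt)²/(4Dt) = (-11.7)²/(4 × 0.0338 × 526) = 1.925; exp(−1.925) = 0.1459.
C = 0.03824 × 0.1459 = 0.00558 kg/m³.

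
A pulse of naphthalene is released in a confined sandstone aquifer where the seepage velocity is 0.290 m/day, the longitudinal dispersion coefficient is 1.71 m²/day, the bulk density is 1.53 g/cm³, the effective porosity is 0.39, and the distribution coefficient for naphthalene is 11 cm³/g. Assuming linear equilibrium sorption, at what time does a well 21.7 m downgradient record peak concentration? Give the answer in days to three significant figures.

2530 days

Retardation factor R = 1 + ρ_b·K_d/n = 1 + 1.53 × 11/0.39 = 44.15.
Sorption retards both mechanisms: v_R = v/R = 0.006569 m/day, D_R = D/R = 0.03873 m²/day.
Peak time from v_R²t² + 2D_R t − x² = 0: t = (√(D_R² + v_R²x²) − D_R)/v_R².
√(D_R² + v_R²x²) = √(0.03873² + 0.006569² × 21.7²) = 0.1477; v_R² = 4.315e-05.
t = (0.1477 − 0.03873)/4.315e-05 = 2530 days.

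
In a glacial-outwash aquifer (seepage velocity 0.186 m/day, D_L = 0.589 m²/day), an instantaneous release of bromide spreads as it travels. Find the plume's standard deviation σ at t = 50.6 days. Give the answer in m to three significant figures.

Dispersive spreading gives a Gaussian with σ² = 2Dt; advection only shifts the center.
σ = √(2 × 0.589 × 50.6) = 7.72 m.

7.72 m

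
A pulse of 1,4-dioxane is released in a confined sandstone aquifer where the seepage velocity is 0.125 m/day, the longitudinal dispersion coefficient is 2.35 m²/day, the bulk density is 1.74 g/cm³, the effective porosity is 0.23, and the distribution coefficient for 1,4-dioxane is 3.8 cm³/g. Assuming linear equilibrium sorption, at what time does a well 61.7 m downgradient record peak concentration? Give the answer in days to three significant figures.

Retardation factor R = 1 + ρ_b·K_d/n = 1 + 1.74 × 3.8/0.23 = 29.75.
Sorption retards both mechanisms: v_R = v/R = 0.004202 m/day, D_R = D/R = 0.07899 m²/day.
Peak time from v_R²t² + 2D_R t − x² = 0: t = (√(D_R² + v_R²x²) − D_R)/v_R².
√(D_R² + v_R²x²) = √(0.07899² + 0.004202² × 61.7²) = 0.2710; v_R² = 1.766e-05.
t = (0.2710 − 0.07899)/1.766e-05 = 10900 days.

10900 days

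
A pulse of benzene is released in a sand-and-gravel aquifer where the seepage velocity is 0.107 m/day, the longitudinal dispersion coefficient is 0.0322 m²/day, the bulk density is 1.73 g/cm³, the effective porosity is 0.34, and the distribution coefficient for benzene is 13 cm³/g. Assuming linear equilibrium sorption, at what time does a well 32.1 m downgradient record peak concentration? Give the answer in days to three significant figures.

20000 days

Retardation factor R = 1 + ρ_b·K_d/n = 1 + 1.73 × 13/0.34 = 67.15.
Sorption retards both mechanisms: v_R = v/R = 0.001593 m/day, D_R = D/R = 0.0004795 m²/day.
Peak time from v_R²t² + 2D_R t − x² = 0: t = (√(D_R² + v_R²x²) − D_R)/v_R².
√(D_R² + v_R²x²) = √(0.0004795² + 0.001593² × 32.1²) = 0.05114; v_R² = 2.538e-06.
t = (0.05114 − 0.0004795)/2.538e-06 = 20000 days.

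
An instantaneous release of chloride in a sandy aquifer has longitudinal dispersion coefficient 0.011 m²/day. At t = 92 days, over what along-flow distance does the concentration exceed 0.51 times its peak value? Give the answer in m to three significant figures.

3.30 m

The plume is Gaussian with σ = √(2Dt) = √(2 × 0.011 × 92) = 1.423 m.
C/C_peak = exp(−Δx²/(2σ²)) = 0.51 ⇒ Δx = σ·√(−2 ln 0.51) = 1.423 × 1.160 = 1.651 m.
Width = 2Δx = 3.30 m.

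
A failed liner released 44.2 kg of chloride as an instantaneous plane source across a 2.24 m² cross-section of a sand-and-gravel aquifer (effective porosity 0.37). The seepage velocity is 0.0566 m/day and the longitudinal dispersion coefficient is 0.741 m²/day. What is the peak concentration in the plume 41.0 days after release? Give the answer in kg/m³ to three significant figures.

2.73 kg/m³

The peak of an instantaneous 1D plume sits at x = vt; there the Gaussian factor is 1 and C_max = M/(n_e·A·√(4πDt)), where n_e·A is the pore area the mass is dissolved in.
√(4πDt) = √(4π × 0.741 × 41.0) = 19.54 m, so C_max = 44.2/(0.37 × 2.24 × 19.54) = 2.73 kg/m³.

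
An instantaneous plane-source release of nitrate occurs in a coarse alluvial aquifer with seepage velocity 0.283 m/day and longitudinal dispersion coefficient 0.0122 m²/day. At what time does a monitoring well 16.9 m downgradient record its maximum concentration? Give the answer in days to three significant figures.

59.6 days

For the 1D instantaneous-source solution, setting ∂C/∂t = 0 at fixed x gives v²t² + 2Dt − x² = 0, so t = (√(D² + v²x²) − D)/v².
√(D² + v²x²) = √(0.0122² + 0.283² × 16.9²) = 4.783; v² = 0.080089.
t = (4.783 − 0.0122)/0.080089 = 59.6 days (vs. the pure-advection estimate x/v = 59.7 d).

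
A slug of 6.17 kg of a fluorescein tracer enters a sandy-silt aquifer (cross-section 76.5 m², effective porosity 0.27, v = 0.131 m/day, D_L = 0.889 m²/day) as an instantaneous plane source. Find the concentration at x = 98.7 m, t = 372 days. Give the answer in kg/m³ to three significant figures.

For an instantaneous plane source, C(x,t) = M/(n_e·A·√(4πDt)) · exp(−(x−vt)²/(4Dt)), with n_e·A the pore (flow) area.
Plume center vt = 0.131 × 372 = 48.732 m, so the well at 98.7 m is 49.968 m downgradient of the peak.
√(4πDt) = 64.47 m, giving peak height M/(n_e·A·√(4πDt)) = 6.17/(0.27 × 76.5 × 64.47) = 0.004633 kg/m³.
(x−vt)²/(4Dt) = (49.968)²/(4 × 0.889 × 372) = 1.887; exp(−1.887) = 0.1515.
C = 0.004633 × 0.1515 = 0.000702 kg/m³.

0.000702 kg/m³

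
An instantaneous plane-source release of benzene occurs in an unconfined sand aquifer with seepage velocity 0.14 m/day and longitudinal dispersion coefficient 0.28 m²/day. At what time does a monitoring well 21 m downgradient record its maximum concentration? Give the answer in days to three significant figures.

For the 1D instantaneous-source solution, setting ∂C/∂t = 0 at fixed x gives v²t² + 2Dt − x² = 0, so t = (√(D² + v²x²) − D)/v².
√(D² + v²x²) = √(0.28² + 0.14² × 21²) = 2.953; v² = 0.0196.
t = (2.953 − 0.28)/0.0196 = 136 days (vs. the pure-advection estimate x/v = 150 d).

136 days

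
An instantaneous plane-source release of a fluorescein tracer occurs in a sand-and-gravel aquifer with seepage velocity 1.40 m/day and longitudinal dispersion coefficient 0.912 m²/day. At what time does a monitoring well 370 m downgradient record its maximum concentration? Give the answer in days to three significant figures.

For the 1D instantaneous-source solution, setting ∂C/∂t = 0 at fixed x gives v²t² + 2Dt − x² = 0, so t = (√(D² + v²x²) − D)/v².
√(D² + v²x²) = √(0.912² + 1.40² × 370²) = 518.0; v² = 1.96.
t = (518.0 − 0.912)/1.96 = 264 days (vs. the pure-advection estimate x/v = 264 d).

264 days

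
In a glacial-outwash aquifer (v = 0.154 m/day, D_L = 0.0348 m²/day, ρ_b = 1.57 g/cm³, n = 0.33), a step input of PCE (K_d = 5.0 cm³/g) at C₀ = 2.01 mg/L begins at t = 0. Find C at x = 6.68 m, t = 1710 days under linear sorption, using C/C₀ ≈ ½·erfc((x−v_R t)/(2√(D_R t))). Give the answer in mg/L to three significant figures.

Retardation factor R = 1 + ρ_b·K_d/n = 1 + 1.57 × 5.0/0.33 = 24.79.
Sorption retards both mechanisms: v_R = v/R = 0.006212 m/day, D_R = D/R = 0.001404 m²/day.
v_R·t = 0.006212 × 1710 = 10.62252 m; 2√(D_R t) = 3.099 m; argument = (6.68 − 10.62252)/3.099 = -1.272.
C = C₀ × ½·erfc(-1.272) = 2.01 × 0.9640 = 1.94 mg/L.

1.94 mg/L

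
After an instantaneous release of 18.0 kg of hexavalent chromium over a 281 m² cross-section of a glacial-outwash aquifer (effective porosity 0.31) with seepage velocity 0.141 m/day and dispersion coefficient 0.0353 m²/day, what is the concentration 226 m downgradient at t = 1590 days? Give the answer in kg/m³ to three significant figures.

For an instantaneous plane source, C(x,t) = M/(n_e·A·√(4πDt)) · exp(−(x−vt)²/(4Dt)), with n_e·A the pore (flow) area.
Plume center vt = 0.141 × 1590 = 224.19 m, so the well at 226 m is 1.81 m downgradient of the peak.
√(4πDt) = 26.56 m, giving peak height M/(n_e·A·√(4πDt)) = 18.0/(0.31 × 281 × 26.56) = 0.007780 kg/m³.
(x−vt)²/(4Dt) = (1.81)²/(4 × 0.0353 × 1590) = 0.01459; exp(−0.01459) = 0.9855.
C = 0.007780 × 0.9855 = 0.00767 kg/m³.

0.00767 kg/m³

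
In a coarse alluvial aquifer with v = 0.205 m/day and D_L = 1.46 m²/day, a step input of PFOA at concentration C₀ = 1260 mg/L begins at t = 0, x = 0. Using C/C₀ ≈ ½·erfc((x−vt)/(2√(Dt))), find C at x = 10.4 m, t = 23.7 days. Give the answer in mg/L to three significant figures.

318 mg/L

For a continuous step input, C/C₀ ≈ ½·erfc((x−vt)/(2√(Dt))).
vt = 0.205 × 23.7 = 4.8585 m and 2√(Dt) = 2√(1.46 × 23.7) = 11.76 m.
Argument (x−vt)/(2√(Dt)) = (10.4 − 4.8585)/11.76 = 0.4712; ½·erfc(0.4712) = 0.2526.
C = 1260 × 0.2526 = 318 mg/L.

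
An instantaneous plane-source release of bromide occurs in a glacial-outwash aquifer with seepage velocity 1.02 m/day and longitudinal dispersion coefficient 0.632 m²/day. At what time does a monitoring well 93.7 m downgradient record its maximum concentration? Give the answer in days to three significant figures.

91.3 days

For the 1D instantaneous-source solution, setting ∂C/∂t = 0 at fixed x gives v²t² + 2Dt − x² = 0, so t = (√(D² + v²x²) − D)/v².
√(D² + v²x²) = √(0.632² + 1.02² × 93.7²) = 95.58; v² = 1.0404.
t = (95.58 − 0.632)/1.0404 = 91.3 days (vs. the pure-advection estimate x/v = 91.9 d).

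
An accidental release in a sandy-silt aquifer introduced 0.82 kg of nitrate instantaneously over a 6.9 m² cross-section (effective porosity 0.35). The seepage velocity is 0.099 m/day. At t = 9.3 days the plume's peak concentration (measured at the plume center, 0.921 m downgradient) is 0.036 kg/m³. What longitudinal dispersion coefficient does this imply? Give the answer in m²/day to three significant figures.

At the plume center C_max = M/(n_e·A·√(4πDt)), so D = M²/(4πt·(n_e·A·C_max)²).
n_e·A·C_max = 0.35 × 6.9 × 0.036 = 0.08694 kg/m.
D = 0.82²/(4π × 9.3 × 0.08694²) = 0.761 m²/day.

0.761 m²/day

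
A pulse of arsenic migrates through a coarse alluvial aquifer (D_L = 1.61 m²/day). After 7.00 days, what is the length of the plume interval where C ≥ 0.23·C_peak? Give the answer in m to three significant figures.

16.3 m

The plume is Gaussian with σ = √(2Dt) = √(2 × 1.61 × 7.00) = 4.748 m.
C/C_peak = exp(−Δx²/(2σ²)) = 0.23 ⇒ Δx = σ·√(−2 ln 0.23) = 4.748 × 1.714 = 8.138 m.
Width = 2Δx = 16.3 m.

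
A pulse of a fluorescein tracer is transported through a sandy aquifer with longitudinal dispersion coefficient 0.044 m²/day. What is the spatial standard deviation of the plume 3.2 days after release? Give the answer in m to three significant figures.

Dispersive spreading gives a Gaussian with σ² = 2Dt; advection only shifts the center.
σ = √(2 × 0.044 × 3.2) = 0.531 m.

0.531 m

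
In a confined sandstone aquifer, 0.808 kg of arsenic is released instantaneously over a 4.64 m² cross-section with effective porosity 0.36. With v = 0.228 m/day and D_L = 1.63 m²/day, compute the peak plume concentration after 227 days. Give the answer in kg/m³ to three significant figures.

0.00709 kg/m³

The peak of an instantaneous 1D plume sits at x = vt; there the Gaussian factor is 1 and C_max = M/(n_e·A·√(4πDt)), where n_e·A is the pore area the mass is dissolved in.
√(4πDt) = √(4π × 1.63 × 227) = 68.19 m, so C_max = 0.808/(0.36 × 4.64 × 68.19) = 0.00709 kg/m³.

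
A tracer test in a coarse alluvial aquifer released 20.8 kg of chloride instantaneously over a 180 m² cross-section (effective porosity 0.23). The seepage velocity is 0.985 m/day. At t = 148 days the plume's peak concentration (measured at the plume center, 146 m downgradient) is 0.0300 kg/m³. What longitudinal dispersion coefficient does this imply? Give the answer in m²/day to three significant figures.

At the plume center C_max = M/(n_e·A·√(4πDt)), so D = M²/(4πt·(n_e·A·C_max)²).
n_e·A·C_max = 0.23 × 180 × 0.0300 = 1.242 kg/m.
D = 20.8²/(4π × 148 × 1.242²) = 0.151 m²/day.

0.151 m²/day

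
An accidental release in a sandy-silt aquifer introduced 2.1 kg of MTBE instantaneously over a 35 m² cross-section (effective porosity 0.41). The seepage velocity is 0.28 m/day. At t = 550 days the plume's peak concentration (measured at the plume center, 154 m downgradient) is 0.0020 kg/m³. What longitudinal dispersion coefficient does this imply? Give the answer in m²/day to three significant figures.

0.775 m²/day

At the plume center C_max = M/(n_e·A·√(4πDt)), so D = M²/(4πt·(n_e·A·C_max)²).
n_e·A·C_max = 0.41 × 35 × 0.0020 = 0.02870 kg/m.
D = 2.1²/(4π × 550 × 0.02870²) = 0.775 m²/day.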